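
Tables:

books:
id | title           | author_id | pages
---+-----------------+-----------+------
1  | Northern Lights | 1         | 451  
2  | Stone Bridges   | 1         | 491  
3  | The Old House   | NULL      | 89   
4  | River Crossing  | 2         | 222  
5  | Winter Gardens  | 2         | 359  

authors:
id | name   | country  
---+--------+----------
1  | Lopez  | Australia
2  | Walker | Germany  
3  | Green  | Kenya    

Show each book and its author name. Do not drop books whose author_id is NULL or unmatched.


LEFT JOIN keeps every row from books (the left table); where author_id has no match in authors, the author columns become NULL. Walk through each book:
  - book 1 (Northern Lights): author_id=1 -> matches Lopez
  - book 2 (Stone Bridges): author_id=1 -> matches Lopez
  - book 3 (The Old House): author_id=NULL, no match -> kept with NULL
  - book 4 (River Crossing): author_id=2 -> matches Walker
  - book 5 (Winter Gardens): author_id=2 -> matches Walker
All 5 rows appear; 1 has NULL author.

SQL:
SELECT a.title, b.name AS author
FROM books a
LEFT JOIN authors b ON a.author_id = b.id

Result:
title           | author
----------------+-------
Northern Lights | Lopez 
Stone Bridges   | Lopez 
The Old House   | NULL  
River Crossing  | Walker
Winter Gardens  | Walker


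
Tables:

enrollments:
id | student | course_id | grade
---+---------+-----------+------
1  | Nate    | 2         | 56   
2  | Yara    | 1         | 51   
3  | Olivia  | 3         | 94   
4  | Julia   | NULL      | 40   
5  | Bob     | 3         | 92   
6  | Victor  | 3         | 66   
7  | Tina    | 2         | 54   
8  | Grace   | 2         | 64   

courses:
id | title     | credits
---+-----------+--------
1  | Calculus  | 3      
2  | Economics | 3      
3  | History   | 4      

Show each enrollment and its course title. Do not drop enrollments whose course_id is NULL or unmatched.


LEFT JOIN keeps every row from enrollments (the left table); where course_id has no match in courses, the course columns become NULL. Walk through each enrollment:
  - enrollment 1 (Nate): course_id=2 -> matches Economics
  - enrollment 2 (Yara): course_id=1 -> matches Calculus
  - enrollment 3 (Olivia): course_id=3 -> matches History
  - enrollment 4 (Julia): course_id=NULL, no match -> kept with NULL
  - enrollment 5 (Bob): course_id=3 -> matches History
  - enrollment 6 (Victor): course_id=3 -> matches History
  - enrollment 7 (Tina): course_id=2 -> matches Economics
  - enrollment 8 (Grace): course_id=2 -> matches Economics
All 8 rows appear; 1 has NULL course.

SQL:
SELECT a.student, b.title AS course
FROM enrollments a
LEFT JOIN courses b ON a.course_id = b.id

Result:
student | course   
--------+----------
Nate    | Economics
Yara    | Calculus 
Olivia  | History  
Julia   | NULL     
Bob     | History  
Victor  | History  
Tina    | Economics
Grace   | Economics


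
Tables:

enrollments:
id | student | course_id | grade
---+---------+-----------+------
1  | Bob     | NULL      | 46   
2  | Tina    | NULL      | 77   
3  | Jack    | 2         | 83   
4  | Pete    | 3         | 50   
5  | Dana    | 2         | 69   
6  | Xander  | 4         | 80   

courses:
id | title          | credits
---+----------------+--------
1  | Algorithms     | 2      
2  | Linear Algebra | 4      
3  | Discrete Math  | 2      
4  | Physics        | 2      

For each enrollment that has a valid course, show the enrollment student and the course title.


INNER JOIN keeps only enrollments rows whose course_id matches an id in courses. Walk through each enrollment:
  - enrollment 1 (Bob): course_id=NULL, no match -> dropped
  - enrollment 2 (Tina): course_id=NULL, no match -> dropped
  - enrollment 3 (Jack): course_id=2 -> matches Linear Algebra
  - enrollment 4 (Pete): course_id=3 -> matches Discrete Math
  - enrollment 5 (Dana): course_id=2 -> matches Linear Algebra
  - enrollment 6 (Xander): course_id=4 -> matches Physics
So 2 of 6 rows are dropped.

SQL:
SELECT a.student, b.title AS course
FROM enrollments a
INNER JOIN courses b ON a.course_id = b.id

Result:
student | course        
--------+---------------
Jack    | Linear Algebra
Pete    | Discrete Math 
Dana    | Linear Algebra
Xander  | Physics       


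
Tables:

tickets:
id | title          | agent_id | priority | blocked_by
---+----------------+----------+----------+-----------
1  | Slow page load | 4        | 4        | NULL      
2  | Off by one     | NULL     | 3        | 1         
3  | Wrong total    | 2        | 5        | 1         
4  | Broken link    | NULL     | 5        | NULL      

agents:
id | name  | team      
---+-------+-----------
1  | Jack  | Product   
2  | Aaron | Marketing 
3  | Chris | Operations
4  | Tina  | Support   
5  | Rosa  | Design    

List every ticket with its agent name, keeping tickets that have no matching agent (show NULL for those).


LEFT JOIN keeps every row from tickets (the left table); where agent_id has no match in agents, the agent columns become NULL. Walk through each ticket:
  - ticket 1 (Slow page load): agent_id=4 -> matches Tina
  - ticket 2 (Off by one): agent_id=NULL, no match -> kept with NULL
  - ticket 3 (Wrong total): agent_id=2 -> matches Aaron
  - ticket 4 (Broken link): agent_id=NULL, no match -> kept with NULL
All 4 rows appear; 2 have NULL agent.

SQL:
SELECT a.title, b.name AS agent
FROM tickets a
LEFT JOIN agents b ON a.agent_id = b.id

Result:
title          | agent
---------------+------
Slow page load | Tina 
Off by one     | NULL 
Wrong total    | Aaron
Broken link    | NULL 


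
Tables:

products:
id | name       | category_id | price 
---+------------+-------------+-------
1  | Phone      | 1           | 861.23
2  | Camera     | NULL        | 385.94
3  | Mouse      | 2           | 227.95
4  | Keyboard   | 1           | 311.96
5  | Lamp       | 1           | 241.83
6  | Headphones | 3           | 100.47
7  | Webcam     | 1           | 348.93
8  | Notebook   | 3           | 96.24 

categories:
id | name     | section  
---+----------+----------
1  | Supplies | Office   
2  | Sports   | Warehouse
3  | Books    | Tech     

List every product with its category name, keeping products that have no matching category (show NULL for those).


LEFT JOIN keeps every row from products (the left table); where category_id has no match in categories, the category columns become NULL. Walk through each product:
  - product 1 (Phone): category_id=1 -> matches Supplies
  - product 2 (Camera): category_id=NULL, no match -> kept with NULL
  - product 3 (Mouse): category_id=2 -> matches Sports
  - product 4 (Keyboard): category_id=1 -> matches Supplies
  - product 5 (Lamp): category_id=1 -> matches Supplies
  - product 6 (Headphones): category_id=3 -> matches Books
  - product 7 (Webcam): category_id=1 -> matches Supplies
  - product 8 (Notebook): category_id=3 -> matches Books
All 8 rows appear; 1 has NULL category.

SQL:
SELECT a.name, b.name AS category
FROM products a
LEFT JOIN categories b ON a.category_id = b.id

Result:
name       | category
-----------+---------
Phone      | Supplies
Camera     | NULL    
Mouse      | Sports  
Keyboard   | Supplies
Lamp       | Supplies
Headphones | Books   
Webcam     | Supplies
Notebook   | Books   


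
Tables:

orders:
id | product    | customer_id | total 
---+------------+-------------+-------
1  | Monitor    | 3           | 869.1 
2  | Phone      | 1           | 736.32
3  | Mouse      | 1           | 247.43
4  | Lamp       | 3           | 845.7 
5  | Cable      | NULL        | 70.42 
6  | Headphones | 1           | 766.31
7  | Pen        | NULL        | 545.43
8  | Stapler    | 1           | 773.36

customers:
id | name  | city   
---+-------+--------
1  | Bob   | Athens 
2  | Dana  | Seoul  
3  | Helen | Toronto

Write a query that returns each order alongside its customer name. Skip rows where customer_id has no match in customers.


INNER JOIN keeps only orders rows whose customer_id matches an id in customers. Walk through each order:
  - order 1 (Monitor): customer_id=3 -> matches Helen
  - order 2 (Phone): customer_id=1 -> matches Bob
  - order 3 (Mouse): customer_id=1 -> matches Bob
  - order 4 (Lamp): customer_id=3 -> matches Helen
  - order 5 (Cable): customer_id=NULL, no match -> dropped
  - order 6 (Headphones): customer_id=1 -> matches Bob
  - order 7 (Pen): customer_id=NULL, no match -> dropped
  - order 8 (Stapler): customer_id=1 -> matches Bob
So 2 of 8 rows are dropped.

SQL:
SELECT a.product, b.name AS customer
FROM orders a
INNER JOIN customers b ON a.customer_id = b.id

Result:
product    | customer
-----------+---------
Monitor    | Helen   
Phone      | Bob     
Mouse      | Bob     
Lamp       | Helen   
Headphones | Bob     
Stapler    | Bob     


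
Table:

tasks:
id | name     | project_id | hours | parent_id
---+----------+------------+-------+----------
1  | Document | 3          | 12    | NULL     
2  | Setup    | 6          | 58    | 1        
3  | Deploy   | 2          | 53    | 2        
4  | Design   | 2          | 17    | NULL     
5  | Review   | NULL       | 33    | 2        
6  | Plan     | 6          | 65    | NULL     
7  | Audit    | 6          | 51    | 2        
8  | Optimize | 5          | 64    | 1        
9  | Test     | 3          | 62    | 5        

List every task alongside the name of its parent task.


This is a self-join: tasks is joined to a second copy of itself, matching each row's parent_id to another row's id. Use LEFT JOIN so rows with parent_id=NULL are kept.
  - task 1 (Document): parent_id=NULL -> NULL
  - task 2 (Setup): parent_id=1 -> Document
  - task 3 (Deploy): parent_id=2 -> Setup
  - task 4 (Design): parent_id=NULL -> NULL
  - task 5 (Review): parent_id=2 -> Setup
  - task 6 (Plan): parent_id=NULL -> NULL
  - task 7 (Audit): parent_id=2 -> Setup
  - task 8 (Optimize): parent_id=1 -> Document
  - task 9 (Test): parent_id=5 -> Review

SQL:
SELECT a.name AS item, b.name AS parent
FROM tasks a
LEFT JOIN tasks b ON a.parent_id = b.id

Result:
item     | parent  
---------+---------
Document | NULL    
Setup    | Document
Deploy   | Setup   
Design   | NULL    
Review   | Setup   
Plan     | NULL    
Audit    | Setup   
Optimize | Document
Test     | Review  


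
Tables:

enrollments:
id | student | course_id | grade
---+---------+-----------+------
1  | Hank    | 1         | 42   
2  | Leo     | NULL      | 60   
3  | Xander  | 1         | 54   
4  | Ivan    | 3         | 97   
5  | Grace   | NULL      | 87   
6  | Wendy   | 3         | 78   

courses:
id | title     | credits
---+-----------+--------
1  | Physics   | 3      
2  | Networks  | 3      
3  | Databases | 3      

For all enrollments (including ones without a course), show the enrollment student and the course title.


LEFT JOIN keeps every row from enrollments (the left table); where course_id has no match in courses, the course columns become NULL. Walk through each enrollment:
  - enrollment 1 (Hank): course_id=1 -> matches Physics
  - enrollment 2 (Leo): course_id=NULL, no match -> kept with NULL
  - enrollment 3 (Xander): course_id=1 -> matches Physics
  - enrollment 4 (Ivan): course_id=3 -> matches Databases
  - enrollment 5 (Grace): course_id=NULL, no match -> kept with NULL
  - enrollment 6 (Wendy): course_id=3 -> matches Databases
All 6 rows appear; 2 have NULL course.

SQL:
SELECT a.student, b.title AS course
FROM enrollments a
LEFT JOIN courses b ON a.course_id = b.id

Result:
student | course   
--------+----------
Hank    | Physics  
Leo     | NULL     
Xander  | Physics  
Ivan    | Databases
Grace   | NULL     
Wendy   | Databases


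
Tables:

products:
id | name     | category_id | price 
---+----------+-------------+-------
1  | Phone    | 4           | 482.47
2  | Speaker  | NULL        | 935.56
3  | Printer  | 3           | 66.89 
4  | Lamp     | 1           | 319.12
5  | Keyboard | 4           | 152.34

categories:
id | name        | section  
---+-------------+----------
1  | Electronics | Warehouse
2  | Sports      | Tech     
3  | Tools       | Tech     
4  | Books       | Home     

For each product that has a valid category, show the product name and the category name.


INNER JOIN keeps only products rows whose category_id matches an id in categories. Walk through each product:
  - product 1 (Phone): category_id=4 -> matches Books
  - product 2 (Speaker): category_id=NULL, no match -> dropped
  - product 3 (Printer): category_id=3 -> matches Tools
  - product 4 (Lamp): category_id=1 -> matches Electronics
  - product 5 (Keyboard): category_id=4 -> matches Books
So 1 of 5 rows is dropped.

SQL:
SELECT a.name, b.name AS category
FROM products a
INNER JOIN categories b ON a.category_id = b.id

Result:
name     | category   
---------+------------
Phone    | Books      
Printer  | Tools      
Lamp     | Electronics
Keyboard | Books      


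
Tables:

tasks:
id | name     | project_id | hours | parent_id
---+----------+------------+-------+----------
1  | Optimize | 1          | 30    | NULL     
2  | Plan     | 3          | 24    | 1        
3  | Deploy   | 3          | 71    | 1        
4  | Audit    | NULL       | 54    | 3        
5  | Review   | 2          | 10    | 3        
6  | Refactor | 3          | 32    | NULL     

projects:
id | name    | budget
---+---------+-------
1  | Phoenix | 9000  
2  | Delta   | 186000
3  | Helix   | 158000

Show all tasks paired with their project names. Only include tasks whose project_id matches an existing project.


INNER JOIN keeps only tasks rows whose project_id matches an id in projects. Walk through each task:
  - task 1 (Optimize): project_id=1 -> matches Phoenix
  - task 2 (Plan): project_id=3 -> matches Helix
  - task 3 (Deploy): project_id=3 -> matches Helix
  - task 4 (Audit): project_id=NULL, no match -> dropped
  - task 5 (Review): project_id=2 -> matches Delta
  - task 6 (Refactor): project_id=3 -> matches Helix
So 1 of 6 rows is dropped.

SQL:
SELECT a.name, b.name AS project
FROM tasks a
INNER JOIN projects b ON a.project_id = b.id

Result:
name     | project
---------+--------
Optimize | Phoenix
Plan     | Helix  
Deploy   | Helix  
Review   | Delta  
Refactor | Helix  


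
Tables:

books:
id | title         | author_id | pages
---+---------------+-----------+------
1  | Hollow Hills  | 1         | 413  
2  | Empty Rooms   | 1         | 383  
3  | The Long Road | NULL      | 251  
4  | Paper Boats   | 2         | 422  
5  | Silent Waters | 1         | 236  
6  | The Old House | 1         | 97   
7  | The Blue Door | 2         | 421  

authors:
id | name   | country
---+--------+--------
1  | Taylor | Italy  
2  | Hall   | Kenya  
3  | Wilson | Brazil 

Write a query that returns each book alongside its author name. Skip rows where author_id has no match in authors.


INNER JOIN keeps only books rows whose author_id matches an id in authors. Walk through each book:
  - book 1 (Hollow Hills): author_id=1 -> matches Taylor
  - book 2 (Empty Rooms): author_id=1 -> matches Taylor
  - book 3 (The Long Road): author_id=NULL, no match -> dropped
  - book 4 (Paper Boats): author_id=2 -> matches Hall
  - book 5 (Silent Waters): author_id=1 -> matches Taylor
  - book 6 (The Old House): author_id=1 -> matches Taylor
  - book 7 (The Blue Door): author_id=2 -> matches Hall
So 1 of 7 rows is dropped.

SQL:
SELECT a.title, b.name AS author
FROM books a
INNER JOIN authors b ON a.author_id = b.id

Result:
title         | author
--------------+-------
Hollow Hills  | Taylor
Empty Rooms   | Taylor
Paper Boats   | Hall  
Silent Waters | Taylor
The Old House | Taylor
The Blue Door | Hall  


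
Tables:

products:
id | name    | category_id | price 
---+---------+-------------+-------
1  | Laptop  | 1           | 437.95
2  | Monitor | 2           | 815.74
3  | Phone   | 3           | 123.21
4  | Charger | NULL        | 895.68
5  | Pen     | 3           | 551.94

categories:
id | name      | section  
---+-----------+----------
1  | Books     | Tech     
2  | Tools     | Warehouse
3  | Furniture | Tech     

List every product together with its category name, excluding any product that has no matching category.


INNER JOIN keeps only products rows whose category_id matches an id in categories. Walk through each product:
  - product 1 (Laptop): category_id=1 -> matches Books
  - product 2 (Monitor): category_id=2 -> matches Tools
  - product 3 (Phone): category_id=3 -> matches Furniture
  - product 4 (Charger): category_id=NULL, no match -> dropped
  - product 5 (Pen): category_id=3 -> matches Furniture
So 1 of 5 rows is dropped.

SQL:
SELECT a.name, b.name AS category
FROM products a
INNER JOIN categories b ON a.category_id = b.id

Result:
name    | category 
--------+----------
Laptop  | Books    
Monitor | Tools    
Phone   | Furniture
Pen     | Furniture


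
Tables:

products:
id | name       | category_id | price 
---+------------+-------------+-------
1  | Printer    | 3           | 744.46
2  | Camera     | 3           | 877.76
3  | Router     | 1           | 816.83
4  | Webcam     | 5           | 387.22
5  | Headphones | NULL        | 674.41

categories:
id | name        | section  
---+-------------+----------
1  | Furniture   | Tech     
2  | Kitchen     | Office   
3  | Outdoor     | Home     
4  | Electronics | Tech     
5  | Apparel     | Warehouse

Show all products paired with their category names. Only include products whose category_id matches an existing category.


INNER JOIN keeps only products rows whose category_id matches an id in categories. Walk through each product:
  - product 1 (Printer): category_id=3 -> matches Outdoor
  - product 2 (Camera): category_id=3 -> matches Outdoor
  - product 3 (Router): category_id=1 -> matches Furniture
  - product 4 (Webcam): category_id=5 -> matches Apparel
  - product 5 (Headphones): category_id=NULL, no match -> dropped
So 1 of 5 rows is dropped.

SQL:
SELECT a.name, b.name AS category
FROM products a
INNER JOIN categories b ON a.category_id = b.id

Result:
name    | category 
--------+----------
Printer | Outdoor  
Camera  | Outdoor  
Router  | Furniture
Webcam  | Apparel  


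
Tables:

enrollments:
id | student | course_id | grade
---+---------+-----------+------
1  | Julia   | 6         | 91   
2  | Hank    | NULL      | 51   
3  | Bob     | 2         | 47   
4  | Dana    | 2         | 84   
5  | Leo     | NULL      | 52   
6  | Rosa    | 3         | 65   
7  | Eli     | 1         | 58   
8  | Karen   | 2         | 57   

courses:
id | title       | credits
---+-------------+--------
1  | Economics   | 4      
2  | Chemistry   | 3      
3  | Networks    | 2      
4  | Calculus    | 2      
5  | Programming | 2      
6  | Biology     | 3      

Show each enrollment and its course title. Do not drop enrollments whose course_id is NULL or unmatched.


LEFT JOIN keeps every row from enrollments (the left table); where course_id has no match in courses, the course columns become NULL. Walk through each enrollment:
  - enrollment 1 (Julia): course_id=6 -> matches Biology
  - enrollment 2 (Hank): course_id=NULL, no match -> kept with NULL
  - enrollment 3 (Bob): course_id=2 -> matches Chemistry
  - enrollment 4 (Dana): course_id=2 -> matches Chemistry
  - enrollment 5 (Leo): course_id=NULL, no match -> kept with NULL
  - enrollment 6 (Rosa): course_id=3 -> matches Networks
  - enrollment 7 (Eli): course_id=1 -> matches Economics
  - enrollment 8 (Karen): course_id=2 -> matches Chemistry
All 8 rows appear; 2 have NULL course.

SQL:
SELECT a.student, b.title AS course
FROM enrollments a
LEFT JOIN courses b ON a.course_id = b.id

Result:
student | course   
--------+----------
Julia   | Biology  
Hank    | NULL     
Bob     | Chemistry
Dana    | Chemistry
Leo     | NULL     
Rosa    | Networks 
Eli     | Economics
Karen   | Chemistry


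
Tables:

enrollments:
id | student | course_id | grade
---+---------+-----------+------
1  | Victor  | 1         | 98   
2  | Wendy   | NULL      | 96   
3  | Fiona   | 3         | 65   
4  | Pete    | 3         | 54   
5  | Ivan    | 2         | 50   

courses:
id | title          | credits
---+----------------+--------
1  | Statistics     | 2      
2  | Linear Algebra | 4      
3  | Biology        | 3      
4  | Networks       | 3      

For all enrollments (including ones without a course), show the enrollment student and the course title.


LEFT JOIN keeps every row from enrollments (the left table); where course_id has no match in courses, the course columns become NULL. Walk through each enrollment:
  - enrollment 1 (Victor): course_id=1 -> matches Statistics
  - enrollment 2 (Wendy): course_id=NULL, no match -> kept with NULL
  - enrollment 3 (Fiona): course_id=3 -> matches Biology
  - enrollment 4 (Pete): course_id=3 -> matches Biology
  - enrollment 5 (Ivan): course_id=2 -> matches Linear Algebra
All 5 rows appear; 1 has NULL course.

SQL:
SELECT a.student, b.title AS course
FROM enrollments a
LEFT JOIN courses b ON a.course_id = b.id

Result:
student | course        
--------+---------------
Victor  | Statistics    
Wendy   | NULL          
Fiona   | Biology       
Pete    | Biology       
Ivan    | Linear Algebra


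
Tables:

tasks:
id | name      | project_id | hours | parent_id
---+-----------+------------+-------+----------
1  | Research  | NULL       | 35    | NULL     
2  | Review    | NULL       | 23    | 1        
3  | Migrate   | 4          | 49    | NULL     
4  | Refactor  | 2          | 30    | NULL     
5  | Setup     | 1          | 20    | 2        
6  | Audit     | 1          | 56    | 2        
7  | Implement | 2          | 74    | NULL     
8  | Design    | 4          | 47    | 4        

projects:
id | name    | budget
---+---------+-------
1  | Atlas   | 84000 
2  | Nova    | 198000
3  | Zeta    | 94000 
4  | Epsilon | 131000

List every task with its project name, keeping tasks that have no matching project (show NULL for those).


LEFT JOIN keeps every row from tasks (the left table); where project_id has no match in projects, the project columns become NULL. Walk through each task:
  - task 1 (Research): project_id=NULL, no match -> kept with NULL
  - task 2 (Review): project_id=NULL, no match -> kept with NULL
  - task 3 (Migrate): project_id=4 -> matches Epsilon
  - task 4 (Refactor): project_id=2 -> matches Nova
  - task 5 (Setup): project_id=1 -> matches Atlas
  - task 6 (Audit): project_id=1 -> matches Atlas
  - task 7 (Implement): project_id=2 -> matches Nova
  - task 8 (Design): project_id=4 -> matches Epsilon
All 8 rows appear; 2 have NULL project.

SQL:
SELECT a.name, b.name AS project
FROM tasks a
LEFT JOIN projects b ON a.project_id = b.id

Result:
name      | project
----------+--------
Research  | NULL   
Review    | NULL   
Migrate   | Epsilon
Refactor  | Nova   
Setup     | Atlas  
Audit     | Atlas  
Implement | Nova   
Design    | Epsilon


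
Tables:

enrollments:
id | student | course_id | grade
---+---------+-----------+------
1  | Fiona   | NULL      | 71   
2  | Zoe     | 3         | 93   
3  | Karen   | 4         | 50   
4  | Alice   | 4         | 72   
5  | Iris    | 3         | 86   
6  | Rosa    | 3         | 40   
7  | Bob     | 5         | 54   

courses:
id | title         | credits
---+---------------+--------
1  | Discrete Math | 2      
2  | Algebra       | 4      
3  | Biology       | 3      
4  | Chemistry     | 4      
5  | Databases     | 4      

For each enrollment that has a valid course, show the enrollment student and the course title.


INNER JOIN keeps only enrollments rows whose course_id matches an id in courses. Walk through each enrollment:
  - enrollment 1 (Fiona): course_id=NULL, no match -> dropped
  - enrollment 2 (Zoe): course_id=3 -> matches Biology
  - enrollment 3 (Karen): course_id=4 -> matches Chemistry
  - enrollment 4 (Alice): course_id=4 -> matches Chemistry
  - enrollment 5 (Iris): course_id=3 -> matches Biology
  - enrollment 6 (Rosa): course_id=3 -> matches Biology
  - enrollment 7 (Bob): course_id=5 -> matches Databases
So 1 of 7 rows is dropped.

SQL:
SELECT a.student, b.title AS course
FROM enrollments a
INNER JOIN courses b ON a.course_id = b.id

Result:
student | course   
--------+----------
Zoe     | Biology  
Karen   | Chemistry
Alice   | Chemistry
Iris    | Biology  
Rosa    | Biology  
Bob     | Databases


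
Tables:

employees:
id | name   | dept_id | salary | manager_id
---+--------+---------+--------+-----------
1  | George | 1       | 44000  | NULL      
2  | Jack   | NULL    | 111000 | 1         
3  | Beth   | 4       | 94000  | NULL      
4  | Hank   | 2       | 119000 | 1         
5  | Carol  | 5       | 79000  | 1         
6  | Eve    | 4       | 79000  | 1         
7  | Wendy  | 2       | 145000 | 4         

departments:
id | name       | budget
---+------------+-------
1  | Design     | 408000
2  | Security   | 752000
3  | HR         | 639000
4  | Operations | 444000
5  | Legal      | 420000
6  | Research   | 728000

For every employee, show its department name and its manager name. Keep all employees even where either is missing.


Two LEFT JOINs from the same base table employees: one to departments via dept_id, one to employees itself via manager_id. Both are LEFT so every employee is preserved.
Match against departments:
  - employee 1 (George): dept_id=1 -> matches Design
  - employee 2 (Jack): dept_id=NULL, no match -> kept with NULL
  - employee 3 (Beth): dept_id=4 -> matches Operations
  - employee 4 (Hank): dept_id=2 -> matches Security
  - employee 5 (Carol): dept_id=5 -> matches Legal
  - employee 6 (Eve): dept_id=4 -> matches Operations
  - employee 7 (Wendy): dept_id=2 -> matches Security
Match against employees (self):
  - employee 1 (George): manager_id=NULL -> NULL
  - employee 2 (Jack): manager_id=1 -> George
  - employee 3 (Beth): manager_id=NULL -> NULL
  - employee 4 (Hank): manager_id=1 -> George
  - employee 5 (Carol): manager_id=1 -> George
  - employee 6 (Eve): manager_id=1 -> George
  - employee 7 (Wendy): manager_id=4 -> Hank

SQL:
SELECT a.name, b.name AS department, c.name AS manager
FROM employees a
LEFT JOIN departments b ON a.dept_id = b.id
LEFT JOIN employees c ON a.manager_id = c.id

Result:
name   | department | manager
-------+------------+--------
George | Design     | NULL   
Jack   | NULL       | George 
Beth   | Operations | NULL   
Hank   | Security   | George 
Carol  | Legal      | George 
Eve    | Operations | George 
Wendy  | Security   | Hank   


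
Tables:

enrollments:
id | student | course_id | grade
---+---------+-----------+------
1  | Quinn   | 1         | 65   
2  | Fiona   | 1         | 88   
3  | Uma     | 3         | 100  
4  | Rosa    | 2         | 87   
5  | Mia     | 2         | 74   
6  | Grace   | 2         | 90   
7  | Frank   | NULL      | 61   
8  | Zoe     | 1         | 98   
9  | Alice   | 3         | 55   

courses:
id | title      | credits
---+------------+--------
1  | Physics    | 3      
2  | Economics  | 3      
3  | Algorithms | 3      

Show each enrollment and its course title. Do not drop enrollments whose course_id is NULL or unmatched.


LEFT JOIN keeps every row from enrollments (the left table); where course_id has no match in courses, the course columns become NULL. Walk through each enrollment:
  - enrollment 1 (Quinn): course_id=1 -> matches Physics
  - enrollment 2 (Fiona): course_id=1 -> matches Physics
  - enrollment 3 (Uma): course_id=3 -> matches Algorithms
  - enrollment 4 (Rosa): course_id=2 -> matches Economics
  - enrollment 5 (Mia): course_id=2 -> matches Economics
  - enrollment 6 (Grace): course_id=2 -> matches Economics
  - enrollment 7 (Frank): course_id=NULL, no match -> kept with NULL
  - enrollment 8 (Zoe): course_id=1 -> matches Physics
  - enrollment 9 (Alice): course_id=3 -> matches Algorithms
All 9 rows appear; 1 has NULL course.

SQL:
SELECT a.student, b.title AS course
FROM enrollments a
LEFT JOIN courses b ON a.course_id = b.id

Result:
student | course    
--------+-----------
Quinn   | Physics   
Fiona   | Physics   
Uma     | Algorithms
Rosa    | Economics 
Mia     | Economics 
Grace   | Economics 
Frank   | NULL      
Zoe     | Physics   
Alice   | Algorithms


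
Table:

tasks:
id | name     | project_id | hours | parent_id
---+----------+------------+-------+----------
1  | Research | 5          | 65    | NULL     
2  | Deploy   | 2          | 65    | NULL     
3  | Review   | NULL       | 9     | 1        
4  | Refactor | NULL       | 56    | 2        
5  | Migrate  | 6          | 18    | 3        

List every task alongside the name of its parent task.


This is a self-join: tasks is joined to a second copy of itself, matching each row's parent_id to another row's id. Use LEFT JOIN so rows with parent_id=NULL are kept.
  - task 1 (Research): parent_id=NULL -> NULL
  - task 2 (Deploy): parent_id=NULL -> NULL
  - task 3 (Review): parent_id=1 -> Research
  - task 4 (Refactor): parent_id=2 -> Deploy
  - task 5 (Migrate): parent_id=3 -> Review

SQL:
SELECT a.name AS item, b.name AS parent
FROM tasks a
LEFT JOIN tasks b ON a.parent_id = b.id

Result:
item     | parent  
---------+---------
Research | NULL    
Deploy   | NULL    
Review   | Research
Refactor | Deploy  
Migrate  | Review  


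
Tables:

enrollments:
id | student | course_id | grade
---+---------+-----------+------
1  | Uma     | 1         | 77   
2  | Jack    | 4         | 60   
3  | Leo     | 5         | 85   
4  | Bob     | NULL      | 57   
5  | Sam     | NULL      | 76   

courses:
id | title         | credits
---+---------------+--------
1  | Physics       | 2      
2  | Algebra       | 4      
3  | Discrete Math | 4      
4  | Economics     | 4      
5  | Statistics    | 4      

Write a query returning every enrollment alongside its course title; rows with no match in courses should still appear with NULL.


LEFT JOIN keeps every row from enrollments (the left table); where course_id has no match in courses, the course columns become NULL. Walk through each enrollment:
  - enrollment 1 (Uma): course_id=1 -> matches Physics
  - enrollment 2 (Jack): course_id=4 -> matches Economics
  - enrollment 3 (Leo): course_id=5 -> matches Statistics
  - enrollment 4 (Bob): course_id=NULL, no match -> kept with NULL
  - enrollment 5 (Sam): course_id=NULL, no match -> kept with NULL
All 5 rows appear; 2 have NULL course.

SQL:
SELECT a.student, b.title AS course
FROM enrollments a
LEFT JOIN courses b ON a.course_id = b.id

Result:
student | course    
--------+-----------
Uma     | Physics   
Jack    | Economics 
Leo     | Statistics
Bob     | NULL      
Sam     | NULL      


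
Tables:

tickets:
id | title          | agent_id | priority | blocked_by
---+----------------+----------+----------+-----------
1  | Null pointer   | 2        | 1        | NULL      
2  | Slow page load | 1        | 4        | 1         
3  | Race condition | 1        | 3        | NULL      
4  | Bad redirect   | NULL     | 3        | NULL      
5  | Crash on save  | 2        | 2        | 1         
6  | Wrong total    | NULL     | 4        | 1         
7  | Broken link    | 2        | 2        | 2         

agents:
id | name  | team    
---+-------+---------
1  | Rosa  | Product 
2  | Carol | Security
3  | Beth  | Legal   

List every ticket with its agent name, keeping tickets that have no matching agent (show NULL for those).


LEFT JOIN keeps every row from tickets (the left table); where agent_id has no match in agents, the agent columns become NULL. Walk through each ticket:
  - ticket 1 (Null pointer): agent_id=2 -> matches Carol
  - ticket 2 (Slow page load): agent_id=1 -> matches Rosa
  - ticket 3 (Race condition): agent_id=1 -> matches Rosa
  - ticket 4 (Bad redirect): agent_id=NULL, no match -> kept with NULL
  - ticket 5 (Crash on save): agent_id=2 -> matches Carol
  - ticket 6 (Wrong total): agent_id=NULL, no match -> kept with NULL
  - ticket 7 (Broken link): agent_id=2 -> matches Carol
All 7 rows appear; 2 have NULL agent.

SQL:
SELECT a.title, b.name AS agent
FROM tickets a
LEFT JOIN agents b ON a.agent_id = b.id

Result:
title          | agent
---------------+------
Null pointer   | Carol
Slow page load | Rosa 
Race condition | Rosa 
Bad redirect   | NULL 
Crash on save  | Carol
Wrong total    | NULL 
Broken link    | Carol


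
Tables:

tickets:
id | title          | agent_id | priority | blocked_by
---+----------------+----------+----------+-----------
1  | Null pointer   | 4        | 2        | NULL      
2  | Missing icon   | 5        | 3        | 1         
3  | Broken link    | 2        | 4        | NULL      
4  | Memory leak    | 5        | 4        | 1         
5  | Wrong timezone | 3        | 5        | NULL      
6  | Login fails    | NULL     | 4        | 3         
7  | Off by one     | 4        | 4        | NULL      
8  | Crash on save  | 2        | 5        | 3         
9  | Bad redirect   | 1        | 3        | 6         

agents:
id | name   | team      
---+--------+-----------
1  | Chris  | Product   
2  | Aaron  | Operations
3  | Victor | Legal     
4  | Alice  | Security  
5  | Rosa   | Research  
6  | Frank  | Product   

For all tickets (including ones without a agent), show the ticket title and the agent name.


LEFT JOIN keeps every row from tickets (the left table); where agent_id has no match in agents, the agent columns become NULL. Walk through each ticket:
  - ticket 1 (Null pointer): agent_id=4 -> matches Alice
  - ticket 2 (Missing icon): agent_id=5 -> matches Rosa
  - ticket 3 (Broken link): agent_id=2 -> matches Aaron
  - ticket 4 (Memory leak): agent_id=5 -> matches Rosa
  - ticket 5 (Wrong timezone): agent_id=3 -> matches Victor
  - ticket 6 (Login fails): agent_id=NULL, no match -> kept with NULL
  - ticket 7 (Off by one): agent_id=4 -> matches Alice
  - ticket 8 (Crash on save): agent_id=2 -> matches Aaron
  - ticket 9 (Bad redirect): agent_id=1 -> matches Chris
All 9 rows appear; 1 has NULL agent.

SQL:
SELECT a.title, b.name AS agent
FROM tickets a
LEFT JOIN agents b ON a.agent_id = b.id

Result:
title          | agent 
---------------+-------
Null pointer   | Alice 
Missing icon   | Rosa  
Broken link    | Aaron 
Memory leak    | Rosa  
Wrong timezone | Victor
Login fails    | NULL  
Off by one     | Alice 
Crash on save  | Aaron 
Bad redirect   | Chris 


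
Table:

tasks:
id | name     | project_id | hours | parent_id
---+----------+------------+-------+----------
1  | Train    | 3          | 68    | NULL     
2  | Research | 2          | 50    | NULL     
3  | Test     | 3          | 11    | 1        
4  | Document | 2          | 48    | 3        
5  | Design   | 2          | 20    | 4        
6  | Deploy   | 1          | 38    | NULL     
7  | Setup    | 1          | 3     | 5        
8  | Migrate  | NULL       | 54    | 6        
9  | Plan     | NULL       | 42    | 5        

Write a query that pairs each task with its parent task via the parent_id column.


This is a self-join: tasks is joined to a second copy of itself, matching each row's parent_id to another row's id. Use LEFT JOIN so rows with parent_id=NULL are kept.
  - task 1 (Train): parent_id=NULL -> NULL
  - task 2 (Research): parent_id=NULL -> NULL
  - task 3 (Test): parent_id=1 -> Train
  - task 4 (Document): parent_id=3 -> Test
  - task 5 (Design): parent_id=4 -> Document
  - task 6 (Deploy): parent_id=NULL -> NULL
  - task 7 (Setup): parent_id=5 -> Design
  - task 8 (Migrate): parent_id=6 -> Deploy
  - task 9 (Plan): parent_id=5 -> Design

SQL:
SELECT a.name AS item, b.name AS parent
FROM tasks a
LEFT JOIN tasks b ON a.parent_id = b.id

Result:
item     | parent  
---------+---------
Train    | NULL    
Research | NULL    
Test     | Train   
Document | Test    
Design   | Document
Deploy   | NULL    
Setup    | Design  
Migrate  | Deploy  
Plan     | Design  


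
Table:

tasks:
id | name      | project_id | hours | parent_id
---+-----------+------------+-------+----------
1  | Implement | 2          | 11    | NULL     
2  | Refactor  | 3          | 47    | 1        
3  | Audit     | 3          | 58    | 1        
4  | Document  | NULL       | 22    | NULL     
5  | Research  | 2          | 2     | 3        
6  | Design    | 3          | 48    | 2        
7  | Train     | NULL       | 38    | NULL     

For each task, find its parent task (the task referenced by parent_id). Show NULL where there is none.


This is a self-join: tasks is joined to a second copy of itself, matching each row's parent_id to another row's id. Use LEFT JOIN so rows with parent_id=NULL are kept.
  - task 1 (Implement): parent_id=NULL -> NULL
  - task 2 (Refactor): parent_id=1 -> Implement
  - task 3 (Audit): parent_id=1 -> Implement
  - task 4 (Document): parent_id=NULL -> NULL
  - task 5 (Research): parent_id=3 -> Audit
  - task 6 (Design): parent_id=2 -> Refactor
  - task 7 (Train): parent_id=NULL -> NULL

SQL:
SELECT a.name AS item, b.name AS parent
FROM tasks a
LEFT JOIN tasks b ON a.parent_id = b.id

Result:
item      | parent   
----------+----------
Implement | NULL     
Refactor  | Implement
Audit     | Implement
Document  | NULL     
Research  | Audit    
Design    | Refactor 
Train     | NULL     


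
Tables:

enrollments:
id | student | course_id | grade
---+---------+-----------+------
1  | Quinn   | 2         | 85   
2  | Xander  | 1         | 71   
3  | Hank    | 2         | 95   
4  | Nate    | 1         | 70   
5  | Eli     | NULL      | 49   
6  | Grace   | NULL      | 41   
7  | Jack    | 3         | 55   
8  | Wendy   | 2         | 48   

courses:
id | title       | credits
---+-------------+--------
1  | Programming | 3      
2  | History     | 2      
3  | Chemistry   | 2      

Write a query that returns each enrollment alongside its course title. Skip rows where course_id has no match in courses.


INNER JOIN keeps only enrollments rows whose course_id matches an id in courses. Walk through each enrollment:
  - enrollment 1 (Quinn): course_id=2 -> matches History
  - enrollment 2 (Xander): course_id=1 -> matches Programming
  - enrollment 3 (Hank): course_id=2 -> matches History
  - enrollment 4 (Nate): course_id=1 -> matches Programming
  - enrollment 5 (Eli): course_id=NULL, no match -> dropped
  - enrollment 6 (Grace): course_id=NULL, no match -> dropped
  - enrollment 7 (Jack): course_id=3 -> matches Chemistry
  - enrollment 8 (Wendy): course_id=2 -> matches History
So 2 of 8 rows are dropped.

SQL:
SELECT a.student, b.title AS course
FROM enrollments a
INNER JOIN courses b ON a.course_id = b.id

Result:
student | course     
--------+------------
Quinn   | History    
Xander  | Programming
Hank    | History    
Nate    | Programming
Jack    | Chemistry  
Wendy   | History    


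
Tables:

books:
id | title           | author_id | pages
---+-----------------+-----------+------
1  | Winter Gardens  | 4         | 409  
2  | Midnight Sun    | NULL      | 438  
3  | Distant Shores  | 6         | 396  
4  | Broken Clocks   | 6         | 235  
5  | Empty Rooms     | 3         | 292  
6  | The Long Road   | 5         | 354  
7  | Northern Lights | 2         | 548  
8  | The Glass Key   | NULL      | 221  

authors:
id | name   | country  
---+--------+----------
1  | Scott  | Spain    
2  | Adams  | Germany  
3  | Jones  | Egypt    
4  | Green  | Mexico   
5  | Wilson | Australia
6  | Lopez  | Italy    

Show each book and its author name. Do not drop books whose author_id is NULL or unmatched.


LEFT JOIN keeps every row from books (the left table); where author_id has no match in authors, the author columns become NULL. Walk through each book:
  - book 1 (Winter Gardens): author_id=4 -> matches Green
  - book 2 (Midnight Sun): author_id=NULL, no match -> kept with NULL
  - book 3 (Distant Shores): author_id=6 -> matches Lopez
  - book 4 (Broken Clocks): author_id=6 -> matches Lopez
  - book 5 (Empty Rooms): author_id=3 -> matches Jones
  - book 6 (The Long Road): author_id=5 -> matches Wilson
  - book 7 (Northern Lights): author_id=2 -> matches Adams
  - book 8 (The Glass Key): author_id=NULL, no match -> kept with NULL
All 8 rows appear; 2 have NULL author.

SQL:
SELECT a.title, b.name AS author
FROM books a
LEFT JOIN authors b ON a.author_id = b.id

Result:
title           | author
----------------+-------
Winter Gardens  | Green 
Midnight Sun    | NULL  
Distant Shores  | Lopez 
Broken Clocks   | Lopez 
Empty Rooms     | Jones 
The Long Road   | Wilson
Northern Lights | Adams 
The Glass Key   | NULL  


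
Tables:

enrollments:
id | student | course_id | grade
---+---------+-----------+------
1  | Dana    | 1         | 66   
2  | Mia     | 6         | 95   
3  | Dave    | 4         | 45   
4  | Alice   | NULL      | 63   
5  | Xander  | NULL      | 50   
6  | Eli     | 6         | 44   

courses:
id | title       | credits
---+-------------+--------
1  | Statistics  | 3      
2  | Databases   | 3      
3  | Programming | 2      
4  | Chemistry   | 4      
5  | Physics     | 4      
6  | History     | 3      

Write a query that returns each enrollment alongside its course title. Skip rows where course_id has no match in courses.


INNER JOIN keeps only enrollments rows whose course_id matches an id in courses. Walk through each enrollment:
  - enrollment 1 (Dana): course_id=1 -> matches Statistics
  - enrollment 2 (Mia): course_id=6 -> matches History
  - enrollment 3 (Dave): course_id=4 -> matches Chemistry
  - enrollment 4 (Alice): course_id=NULL, no match -> dropped
  - enrollment 5 (Xander): course_id=NULL, no match -> dropped
  - enrollment 6 (Eli): course_id=6 -> matches History
So 2 of 6 rows are dropped.

SQL:
SELECT a.student, b.title AS course
FROM enrollments a
INNER JOIN courses b ON a.course_id = b.id

Result:
student | course    
--------+-----------
Dana    | Statistics
Mia     | History   
Dave    | Chemistry 
Eli     | History   
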